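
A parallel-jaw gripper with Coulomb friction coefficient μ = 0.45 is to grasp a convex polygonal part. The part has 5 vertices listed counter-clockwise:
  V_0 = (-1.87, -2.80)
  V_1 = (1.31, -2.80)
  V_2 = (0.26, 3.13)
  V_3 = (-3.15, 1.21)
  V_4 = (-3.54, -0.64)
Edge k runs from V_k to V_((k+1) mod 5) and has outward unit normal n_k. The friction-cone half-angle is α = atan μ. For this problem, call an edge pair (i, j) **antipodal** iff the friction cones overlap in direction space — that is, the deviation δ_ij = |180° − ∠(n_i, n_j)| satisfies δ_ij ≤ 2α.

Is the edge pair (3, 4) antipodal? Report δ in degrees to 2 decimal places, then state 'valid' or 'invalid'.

α = atan 0.45 = 24.23°;  2α = 48.46°
edge 3: e_3 = (-0.39, -1.85);  n_3 = (-0.9785, +0.2063)
edge 4: e_4 = (+1.67, -2.16);  n_4 = (-0.7911, -0.6117)
∠(n_3, n_4) = 49.61°
δ = |180° − 49.61°| = 130.39°
130.39° > 2α = 48.46°  →  invalid

δ = 130.39°, invalid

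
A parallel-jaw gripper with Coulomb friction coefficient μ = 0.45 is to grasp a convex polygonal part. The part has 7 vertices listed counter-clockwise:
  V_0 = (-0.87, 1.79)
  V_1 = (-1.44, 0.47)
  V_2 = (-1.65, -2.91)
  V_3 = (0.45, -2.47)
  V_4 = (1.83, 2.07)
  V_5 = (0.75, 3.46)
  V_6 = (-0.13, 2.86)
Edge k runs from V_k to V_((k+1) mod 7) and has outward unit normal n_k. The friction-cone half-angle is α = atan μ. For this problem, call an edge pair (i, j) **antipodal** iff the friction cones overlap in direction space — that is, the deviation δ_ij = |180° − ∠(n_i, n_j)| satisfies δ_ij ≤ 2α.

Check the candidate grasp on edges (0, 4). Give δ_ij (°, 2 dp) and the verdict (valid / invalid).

δ = 61.20°, invalid

α = atan 0.45 = 24.23°;  2α = 48.46°
edge 0: e_0 = (-0.57, -1.32);  n_0 = (-0.9181, +0.3964)
edge 4: e_4 = (-1.08, +1.39);  n_4 = (+0.7897, +0.6135)
∠(n_0, n_4) = 118.80°
δ = |180° − 118.80°| = 61.20°
61.20° > 2α = 48.46°  →  invalid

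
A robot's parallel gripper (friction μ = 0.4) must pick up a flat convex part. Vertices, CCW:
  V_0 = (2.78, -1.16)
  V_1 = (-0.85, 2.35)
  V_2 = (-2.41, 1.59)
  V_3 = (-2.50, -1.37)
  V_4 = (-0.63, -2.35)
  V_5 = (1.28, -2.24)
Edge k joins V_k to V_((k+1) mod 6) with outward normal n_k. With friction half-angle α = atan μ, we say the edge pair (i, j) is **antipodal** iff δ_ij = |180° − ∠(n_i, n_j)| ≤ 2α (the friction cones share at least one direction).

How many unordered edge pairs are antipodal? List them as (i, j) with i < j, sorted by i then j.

α = atan 0.4 = 21.80°;  2α = 43.60°
n_0 = (+0.6951, +0.7189)
n_1 = (-0.4380, +0.8990)
n_2 = (-0.9995, +0.0304)
n_3 = (-0.4642, -0.8857)
n_4 = (+0.0575, -0.9983)
n_5 = (+0.5843, -0.8115)
  (0,1): δ = 109.99°  ·
  (0,2): δ = 47.70°  ·
  (0,3): δ = 16.38°  ✓
  (0,4): δ = 47.33°  ·
  (0,5): δ = 79.79°  ·
  (1,2): δ = 117.72°  ·
  (1,3): δ = 53.63°  ·
  (1,4): δ = 22.68°  ✓
  (1,5): δ = 9.78°  ✓
  (2,3): δ = 115.92°  ·
  (2,4): δ = 84.96°  ·
  (2,5): δ = 52.50°  ·
  (3,4): δ = 149.05°  ·
  (3,5): δ = 116.59°  ·
  (4,5): δ = 147.54°  ·
antipodal pairs: 3

count = 3; pairs: (0,3), (1,4), (1,5)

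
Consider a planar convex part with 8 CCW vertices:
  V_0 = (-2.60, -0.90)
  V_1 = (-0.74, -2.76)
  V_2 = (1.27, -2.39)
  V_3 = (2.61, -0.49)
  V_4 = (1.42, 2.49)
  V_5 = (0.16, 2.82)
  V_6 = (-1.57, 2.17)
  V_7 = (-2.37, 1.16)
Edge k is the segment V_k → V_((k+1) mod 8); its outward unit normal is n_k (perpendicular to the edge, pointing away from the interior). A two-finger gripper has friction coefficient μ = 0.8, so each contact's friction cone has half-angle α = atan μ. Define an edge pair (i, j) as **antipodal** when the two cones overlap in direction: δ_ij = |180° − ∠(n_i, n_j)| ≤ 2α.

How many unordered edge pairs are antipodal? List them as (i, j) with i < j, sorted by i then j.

α = atan 0.8 = 38.66°;  2α = 77.32°
n_0 = (-0.7071, -0.7071)
n_1 = (+0.1810, -0.9835)
n_2 = (+0.8172, -0.5763)
n_3 = (+0.9287, +0.3709)
n_4 = (+0.2534, +0.9674)
n_5 = (-0.3517, +0.9361)
n_6 = (-0.7839, +0.6209)
n_7 = (-0.9938, +0.1110)
  (0,1): δ = 124.57°  ·
  (0,2): δ = 80.19°  ·
  (0,3): δ = 23.23°  ✓
  (0,4): δ = 30.32°  ✓
  (0,5): δ = 65.59°  ✓
  (0,6): δ = 96.62°  ·
  (0,7): δ = 128.63°  ·
  (1,2): δ = 135.62°  ·
  (1,3): δ = 78.66°  ·
  (1,4): δ = 25.11°  ✓
  (1,5): δ = 10.16°  ✓
  (1,6): δ = 41.19°  ✓
  (1,7): δ = 73.20°  ✓
  (2,3): δ = 123.04°  ·
  (2,4): δ = 69.48°  ✓
  (2,5): δ = 34.21°  ✓
  (2,6): δ = 3.19°  ✓
  (2,7): δ = 28.82°  ✓
  (3,4): δ = 126.44°  ·
  (3,5): δ = 91.18°  ·
  (3,6): δ = 60.15°  ✓
  (3,7): δ = 28.14°  ✓
  (4,5): δ = 144.73°  ·
  (4,6): δ = 113.71°  ·
  (4,7): δ = 81.69°  ·
  (5,6): δ = 148.97°  ·
  (5,7): δ = 116.96°  ·
  (6,7): δ = 147.99°  ·
antipodal pairs: 13

count = 13; pairs: (0,3), (0,4), (0,5), (1,4), (1,5), (1,6), (1,7), (2,4), (2,5), (2,6), (2,7), (3,6), (3,7)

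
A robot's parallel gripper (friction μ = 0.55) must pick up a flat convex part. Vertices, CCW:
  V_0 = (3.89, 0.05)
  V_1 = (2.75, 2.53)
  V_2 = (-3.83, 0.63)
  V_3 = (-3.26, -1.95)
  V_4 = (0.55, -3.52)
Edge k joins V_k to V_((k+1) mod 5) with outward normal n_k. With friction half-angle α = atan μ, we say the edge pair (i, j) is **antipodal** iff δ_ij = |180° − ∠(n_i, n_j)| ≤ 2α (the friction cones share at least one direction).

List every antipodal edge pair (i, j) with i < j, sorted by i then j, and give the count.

α = atan 0.55 = 28.81°;  2α = 57.62°
n_0 = (+0.9086, +0.4177)
n_1 = (-0.2774, +0.9607)
n_2 = (-0.9765, -0.2157)
n_3 = (-0.3810, -0.9246)
n_4 = (+0.7302, -0.6832)
  (0,1): δ = 98.58°  ·
  (0,2): δ = 12.23°  ✓
  (0,3): δ = 42.92°  ✓
  (0,4): δ = 112.22°  ·
  (1,2): δ = 93.65°  ·
  (1,3): δ = 38.50°  ✓
  (1,4): δ = 30.80°  ✓
  (2,3): δ = 124.85°  ·
  (2,4): δ = 55.55°  ✓
  (3,4): δ = 110.70°  ·
antipodal pairs: 5

count = 5; pairs: (0,2), (0,3), (1,3), (1,4), (2,4)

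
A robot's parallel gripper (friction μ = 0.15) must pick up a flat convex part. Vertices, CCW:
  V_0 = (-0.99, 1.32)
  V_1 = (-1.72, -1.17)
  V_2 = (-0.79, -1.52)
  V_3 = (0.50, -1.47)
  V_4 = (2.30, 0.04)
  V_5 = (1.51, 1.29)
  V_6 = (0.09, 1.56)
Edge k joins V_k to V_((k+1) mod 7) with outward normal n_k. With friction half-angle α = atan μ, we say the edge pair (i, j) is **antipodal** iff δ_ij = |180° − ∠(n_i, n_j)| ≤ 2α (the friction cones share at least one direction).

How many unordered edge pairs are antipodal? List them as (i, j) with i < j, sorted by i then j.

α = atan 0.15 = 8.53°;  2α = 17.06°
n_0 = (-0.9596, +0.2813)
n_1 = (-0.3522, -0.9359)
n_2 = (+0.0387, -0.9992)
n_3 = (+0.6427, -0.7661)
n_4 = (+0.8453, +0.5342)
n_5 = (+0.1868, +0.9824)
n_6 = (-0.2169, +0.9762)
  (0,1): δ = 94.28°  ·
  (0,2): δ = 71.44°  ·
  (0,3): δ = 33.67°  ·
  (0,4): δ = 48.63°  ·
  (0,5): δ = 95.57°  ·
  (0,6): δ = 118.87°  ·
  (1,2): δ = 157.16°  ·
  (1,3): δ = 119.38°  ·
  (1,4): δ = 37.08°  ·
  (1,5): δ = 9.86°  ✓
  (1,6): δ = 33.15°  ·
  (2,3): δ = 142.23°  ·
  (2,4): δ = 59.93°  ·
  (2,5): δ = 12.99°  ✓
  (2,6): δ = 10.31°  ✓
  (3,4): δ = 97.70°  ·
  (3,5): δ = 50.76°  ·
  (3,6): δ = 27.46°  ·
  (4,5): δ = 133.06°  ·
  (4,6): δ = 109.76°  ·
  (5,6): δ = 156.71°  ·
antipodal pairs: 3

count = 3; pairs: (1,5), (2,5), (2,6)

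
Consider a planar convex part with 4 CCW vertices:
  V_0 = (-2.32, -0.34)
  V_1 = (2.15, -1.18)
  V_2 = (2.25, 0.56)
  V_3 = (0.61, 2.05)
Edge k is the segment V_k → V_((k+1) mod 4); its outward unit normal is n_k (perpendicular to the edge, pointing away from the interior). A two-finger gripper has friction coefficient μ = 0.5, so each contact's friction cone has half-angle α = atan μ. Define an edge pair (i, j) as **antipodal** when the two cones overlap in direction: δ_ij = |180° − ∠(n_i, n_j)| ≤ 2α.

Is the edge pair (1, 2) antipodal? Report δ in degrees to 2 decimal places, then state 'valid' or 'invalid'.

α = atan 0.5 = 26.57°;  2α = 53.13°
edge 1: e_1 = (+0.10, +1.74);  n_1 = (+0.9984, -0.0574)
edge 2: e_2 = (-1.64, +1.49);  n_2 = (+0.6724, +0.7401)
∠(n_1, n_2) = 51.03°
δ = |180° − 51.03°| = 128.97°
128.97° > 2α = 53.13°  →  invalid

δ = 128.97°, invalid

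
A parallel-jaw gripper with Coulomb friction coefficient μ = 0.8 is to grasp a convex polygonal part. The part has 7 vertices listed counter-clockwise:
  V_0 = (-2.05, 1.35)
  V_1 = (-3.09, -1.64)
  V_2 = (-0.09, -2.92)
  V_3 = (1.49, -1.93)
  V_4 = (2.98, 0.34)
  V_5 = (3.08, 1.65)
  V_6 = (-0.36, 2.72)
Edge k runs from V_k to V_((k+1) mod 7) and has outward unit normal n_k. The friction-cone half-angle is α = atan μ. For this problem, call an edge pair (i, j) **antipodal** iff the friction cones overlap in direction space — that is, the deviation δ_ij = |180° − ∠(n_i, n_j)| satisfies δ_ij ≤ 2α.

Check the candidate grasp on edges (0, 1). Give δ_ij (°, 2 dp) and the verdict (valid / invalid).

δ = 93.93°, invalid

α = atan 0.8 = 38.66°;  2α = 77.32°
edge 0: e_0 = (-1.04, -2.99);  n_0 = (-0.9445, +0.3285)
edge 1: e_1 = (+3.00, -1.28);  n_1 = (-0.3924, -0.9198)
∠(n_0, n_1) = 86.07°
δ = |180° − 86.07°| = 93.93°
93.93° > 2α = 77.32°  →  invalid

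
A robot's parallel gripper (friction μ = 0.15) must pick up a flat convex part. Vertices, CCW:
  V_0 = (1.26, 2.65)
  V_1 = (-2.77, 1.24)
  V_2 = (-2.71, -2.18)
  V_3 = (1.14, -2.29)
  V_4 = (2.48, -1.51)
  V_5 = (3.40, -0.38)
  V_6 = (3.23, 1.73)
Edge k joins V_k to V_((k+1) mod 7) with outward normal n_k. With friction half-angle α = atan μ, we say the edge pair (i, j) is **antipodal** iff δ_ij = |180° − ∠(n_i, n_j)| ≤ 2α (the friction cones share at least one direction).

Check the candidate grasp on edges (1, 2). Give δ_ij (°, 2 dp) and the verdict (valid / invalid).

α = atan 0.15 = 8.53°;  2α = 17.06°
edge 1: e_1 = (+0.06, -3.42);  n_1 = (-0.9998, -0.0175)
edge 2: e_2 = (+3.85, -0.11);  n_2 = (-0.0286, -0.9996)
∠(n_1, n_2) = 87.36°
δ = |180° − 87.36°| = 92.64°
92.64° > 2α = 17.06°  →  invalid

δ = 92.64°, invalid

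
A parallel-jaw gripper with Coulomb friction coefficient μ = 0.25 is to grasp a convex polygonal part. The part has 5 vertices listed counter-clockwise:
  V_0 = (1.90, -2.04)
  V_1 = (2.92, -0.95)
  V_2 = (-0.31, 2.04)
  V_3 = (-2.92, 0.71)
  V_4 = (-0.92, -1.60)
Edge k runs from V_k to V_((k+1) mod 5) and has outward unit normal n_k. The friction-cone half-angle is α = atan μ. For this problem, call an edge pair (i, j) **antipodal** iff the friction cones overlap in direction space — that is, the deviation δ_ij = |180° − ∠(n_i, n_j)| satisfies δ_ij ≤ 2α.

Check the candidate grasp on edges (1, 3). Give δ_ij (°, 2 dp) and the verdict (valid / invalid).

δ = 6.32°, valid

α = atan 0.25 = 14.04°;  2α = 28.07°
edge 1: e_1 = (-3.23, +2.99);  n_1 = (+0.6793, +0.7338)
edge 3: e_3 = (+2.00, -2.31);  n_3 = (-0.7560, -0.6546)
∠(n_1, n_3) = 173.68°
δ = |180° − 173.68°| = 6.32°
6.32° ≤ 2α = 28.07°  →  valid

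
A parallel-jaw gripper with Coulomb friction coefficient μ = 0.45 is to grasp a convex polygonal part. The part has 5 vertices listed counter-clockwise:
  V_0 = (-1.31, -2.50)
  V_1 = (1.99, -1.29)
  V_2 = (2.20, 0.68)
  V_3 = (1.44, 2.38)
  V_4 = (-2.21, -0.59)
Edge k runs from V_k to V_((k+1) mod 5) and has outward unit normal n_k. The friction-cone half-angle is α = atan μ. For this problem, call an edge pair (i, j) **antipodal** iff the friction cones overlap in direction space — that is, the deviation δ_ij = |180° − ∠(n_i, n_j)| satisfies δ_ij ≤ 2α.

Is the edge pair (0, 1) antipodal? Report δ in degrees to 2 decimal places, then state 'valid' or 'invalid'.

α = atan 0.45 = 24.23°;  2α = 48.46°
edge 0: e_0 = (+3.30, +1.21);  n_0 = (+0.3443, -0.9389)
edge 1: e_1 = (+0.21, +1.97);  n_1 = (+0.9944, -0.1060)
∠(n_0, n_1) = 63.78°
δ = |180° − 63.78°| = 116.22°
116.22° > 2α = 48.46°  →  invalid

δ = 116.22°, invalid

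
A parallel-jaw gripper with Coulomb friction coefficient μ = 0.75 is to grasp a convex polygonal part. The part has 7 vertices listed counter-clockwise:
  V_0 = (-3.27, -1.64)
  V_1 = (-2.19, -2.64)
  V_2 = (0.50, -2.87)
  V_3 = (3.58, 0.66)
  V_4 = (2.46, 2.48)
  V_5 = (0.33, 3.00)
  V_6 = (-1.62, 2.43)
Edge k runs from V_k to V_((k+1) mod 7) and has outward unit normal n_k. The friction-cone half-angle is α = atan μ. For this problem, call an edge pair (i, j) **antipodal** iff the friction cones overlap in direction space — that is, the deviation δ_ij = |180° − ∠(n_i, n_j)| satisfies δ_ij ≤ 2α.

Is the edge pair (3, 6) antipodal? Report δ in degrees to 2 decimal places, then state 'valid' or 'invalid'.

α = atan 0.75 = 36.87°;  2α = 73.74°
edge 3: e_3 = (-1.12, +1.82);  n_3 = (+0.8517, +0.5241)
edge 6: e_6 = (-1.65, -4.07);  n_6 = (-0.9267, +0.3757)
∠(n_3, n_6) = 126.32°
δ = |180° − 126.32°| = 53.68°
53.68° ≤ 2α = 73.74°  →  valid

δ = 53.68°, valid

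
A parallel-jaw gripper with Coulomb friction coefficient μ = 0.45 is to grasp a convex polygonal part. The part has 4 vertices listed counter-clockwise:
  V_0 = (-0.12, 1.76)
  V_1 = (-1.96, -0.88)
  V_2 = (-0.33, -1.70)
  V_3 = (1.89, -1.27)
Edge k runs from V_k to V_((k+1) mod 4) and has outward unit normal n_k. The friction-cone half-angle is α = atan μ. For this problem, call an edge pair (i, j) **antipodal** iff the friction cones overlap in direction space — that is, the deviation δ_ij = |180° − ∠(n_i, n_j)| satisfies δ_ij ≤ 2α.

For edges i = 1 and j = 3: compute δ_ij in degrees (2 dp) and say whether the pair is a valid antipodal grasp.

δ = 29.74°, valid

α = atan 0.45 = 24.23°;  2α = 48.46°
edge 1: e_1 = (+1.63, -0.82);  n_1 = (-0.4494, -0.8933)
edge 3: e_3 = (-2.01, +3.03);  n_3 = (+0.8333, +0.5528)
∠(n_1, n_3) = 150.26°
δ = |180° − 150.26°| = 29.74°
29.74° ≤ 2α = 48.46°  →  valid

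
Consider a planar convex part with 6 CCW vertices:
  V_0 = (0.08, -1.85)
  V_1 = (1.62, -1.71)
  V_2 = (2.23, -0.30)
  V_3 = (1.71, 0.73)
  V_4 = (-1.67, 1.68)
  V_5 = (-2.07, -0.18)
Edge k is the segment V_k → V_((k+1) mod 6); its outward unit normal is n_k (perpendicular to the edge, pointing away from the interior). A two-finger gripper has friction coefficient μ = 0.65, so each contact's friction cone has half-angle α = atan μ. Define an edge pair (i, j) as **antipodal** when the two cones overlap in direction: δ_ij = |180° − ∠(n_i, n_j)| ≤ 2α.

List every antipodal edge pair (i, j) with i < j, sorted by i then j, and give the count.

α = atan 0.65 = 33.02°;  2α = 66.05°
n_0 = (+0.0905, -0.9959)
n_1 = (+0.9178, -0.3971)
n_2 = (+0.8927, +0.4507)
n_3 = (+0.2706, +0.9627)
n_4 = (-0.9776, +0.2102)
n_5 = (-0.6134, -0.7897)
  (0,1): δ = 118.59°  ·
  (0,2): δ = 68.41°  ·
  (0,3): δ = 20.89°  ✓
  (0,4): δ = 72.67°  ·
  (0,5): δ = 136.97°  ·
  (1,2): δ = 129.82°  ·
  (1,3): δ = 82.30°  ·
  (1,4): δ = 11.26°  ✓
  (1,5): δ = 75.56°  ·
  (2,3): δ = 132.49°  ·
  (2,4): δ = 38.92°  ✓
  (2,5): δ = 25.37°  ✓
  (3,4): δ = 86.44°  ·
  (3,5): δ = 22.14°  ✓
  (4,5): δ = 115.70°  ·
antipodal pairs: 5

count = 5; pairs: (0,3), (1,4), (2,4), (2,5), (3,5)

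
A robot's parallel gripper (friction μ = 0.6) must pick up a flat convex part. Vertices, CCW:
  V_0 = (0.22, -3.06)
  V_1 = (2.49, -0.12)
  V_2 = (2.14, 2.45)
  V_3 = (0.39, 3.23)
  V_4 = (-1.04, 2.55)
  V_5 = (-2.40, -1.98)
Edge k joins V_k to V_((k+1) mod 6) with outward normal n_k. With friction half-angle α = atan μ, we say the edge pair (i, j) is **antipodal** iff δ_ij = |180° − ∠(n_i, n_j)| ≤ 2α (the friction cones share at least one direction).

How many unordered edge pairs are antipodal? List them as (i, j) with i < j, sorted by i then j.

α = atan 0.6 = 30.96°;  2α = 61.93°
n_0 = (+0.7915, -0.6111)
n_1 = (+0.9909, +0.1349)
n_2 = (+0.4071, +0.9134)
n_3 = (-0.4294, +0.9031)
n_4 = (-0.9578, +0.2875)
n_5 = (-0.3811, -0.9245)
  (0,1): δ = 134.57°  ·
  (0,2): δ = 76.35°  ·
  (0,3): δ = 26.90°  ✓
  (0,4): δ = 20.96°  ✓
  (0,5): δ = 105.27°  ·
  (1,2): δ = 121.78°  ·
  (1,3): δ = 72.32°  ·
  (1,4): δ = 24.47°  ✓
  (1,5): δ = 59.84°  ✓
  (2,3): δ = 130.54°  ·
  (2,4): δ = 82.69°  ·
  (2,5): δ = 1.62°  ✓
  (3,4): δ = 132.14°  ·
  (3,5): δ = 47.83°  ✓
  (4,5): δ = 95.69°  ·
antipodal pairs: 6

count = 6; pairs: (0,3), (0,4), (1,4), (1,5), (2,5), (3,5)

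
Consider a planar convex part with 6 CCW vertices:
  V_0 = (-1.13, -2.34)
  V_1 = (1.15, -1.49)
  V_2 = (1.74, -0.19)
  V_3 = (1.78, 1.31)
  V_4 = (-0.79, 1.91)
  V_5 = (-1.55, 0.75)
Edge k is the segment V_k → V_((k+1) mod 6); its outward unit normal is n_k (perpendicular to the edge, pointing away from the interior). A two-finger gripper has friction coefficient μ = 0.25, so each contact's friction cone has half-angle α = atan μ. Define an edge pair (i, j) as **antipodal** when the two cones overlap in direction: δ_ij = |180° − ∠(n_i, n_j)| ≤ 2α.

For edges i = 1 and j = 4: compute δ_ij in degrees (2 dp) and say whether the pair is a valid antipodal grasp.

α = atan 0.25 = 14.04°;  2α = 28.07°
edge 1: e_1 = (+0.59, +1.30);  n_1 = (+0.9106, -0.4133)
edge 4: e_4 = (-0.76, -1.16);  n_4 = (-0.8365, +0.5480)
∠(n_1, n_4) = 171.18°
δ = |180° − 171.18°| = 8.82°
8.82° ≤ 2α = 28.07°  →  valid

δ = 8.82°, valid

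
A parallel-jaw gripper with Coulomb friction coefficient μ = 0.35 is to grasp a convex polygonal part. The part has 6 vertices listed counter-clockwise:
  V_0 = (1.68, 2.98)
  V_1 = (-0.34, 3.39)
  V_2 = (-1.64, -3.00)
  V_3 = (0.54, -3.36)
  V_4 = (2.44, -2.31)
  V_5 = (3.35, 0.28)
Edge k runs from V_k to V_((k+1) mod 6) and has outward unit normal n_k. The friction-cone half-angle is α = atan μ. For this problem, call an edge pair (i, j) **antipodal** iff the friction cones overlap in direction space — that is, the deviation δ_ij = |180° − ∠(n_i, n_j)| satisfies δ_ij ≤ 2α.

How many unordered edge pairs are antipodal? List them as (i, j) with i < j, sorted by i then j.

α = atan 0.35 = 19.29°;  2α = 38.58°
n_0 = (+0.1989, +0.9800)
n_1 = (-0.9799, +0.1994)
n_2 = (-0.1629, -0.9866)
n_3 = (+0.4837, -0.8752)
n_4 = (+0.9435, -0.3315)
n_5 = (+0.8505, +0.5260)
  (0,1): δ = 90.03°  ·
  (0,2): δ = 2.10°  ✓
  (0,3): δ = 40.40°  ·
  (0,4): δ = 82.11°  ·
  (0,5): δ = 133.21°  ·
  (1,2): δ = 87.88°  ·
  (1,3): δ = 49.57°  ·
  (1,4): δ = 7.86°  ✓
  (1,5): δ = 43.24°  ·
  (2,3): δ = 141.70°  ·
  (2,4): δ = 99.98°  ·
  (2,5): δ = 48.89°  ·
  (3,4): δ = 138.29°  ·
  (3,5): δ = 87.19°  ·
  (4,5): δ = 128.90°  ·
antipodal pairs: 2

count = 2; pairs: (0,2), (1,4)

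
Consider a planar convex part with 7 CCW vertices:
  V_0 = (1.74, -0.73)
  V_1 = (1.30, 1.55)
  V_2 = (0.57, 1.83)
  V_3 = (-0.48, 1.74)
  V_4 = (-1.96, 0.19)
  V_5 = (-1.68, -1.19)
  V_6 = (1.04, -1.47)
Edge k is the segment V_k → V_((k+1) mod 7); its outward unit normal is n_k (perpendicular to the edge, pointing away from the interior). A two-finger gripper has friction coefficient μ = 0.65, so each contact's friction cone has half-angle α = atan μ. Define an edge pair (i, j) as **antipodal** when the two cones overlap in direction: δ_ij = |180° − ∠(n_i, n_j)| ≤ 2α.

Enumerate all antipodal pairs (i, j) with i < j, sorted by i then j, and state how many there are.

count = 9; pairs: (0,3), (0,4), (1,4), (1,5), (2,5), (2,6), (3,5), (3,6), (4,6)

α = atan 0.65 = 33.02°;  2α = 66.05°
n_0 = (+0.9819, +0.1895)
n_1 = (+0.3581, +0.9337)
n_2 = (-0.0854, +0.9963)
n_3 = (-0.7232, +0.6906)
n_4 = (-0.9800, -0.1988)
n_5 = (-0.1024, -0.9947)
n_6 = (+0.7265, -0.6872)
  (0,1): δ = 121.91°  ·
  (0,2): δ = 96.02°  ·
  (0,3): δ = 54.60°  ✓
  (0,4): δ = 0.55°  ✓
  (0,5): δ = 73.20°  ·
  (0,6): δ = 125.67°  ·
  (1,2): δ = 154.12°  ·
  (1,3): δ = 112.69°  ·
  (1,4): δ = 57.55°  ✓
  (1,5): δ = 15.11°  ✓
  (1,6): δ = 67.58°  ·
  (2,3): δ = 138.58°  ·
  (2,4): δ = 83.43°  ·
  (2,5): δ = 10.78°  ✓
  (2,6): δ = 41.69°  ✓
  (3,4): δ = 124.85°  ·
  (3,5): δ = 52.20°  ✓
  (3,6): δ = 0.27°  ✓
  (4,5): δ = 107.35°  ·
  (4,6): δ = 54.88°  ✓
  (5,6): δ = 127.53°  ·
antipodal pairs: 9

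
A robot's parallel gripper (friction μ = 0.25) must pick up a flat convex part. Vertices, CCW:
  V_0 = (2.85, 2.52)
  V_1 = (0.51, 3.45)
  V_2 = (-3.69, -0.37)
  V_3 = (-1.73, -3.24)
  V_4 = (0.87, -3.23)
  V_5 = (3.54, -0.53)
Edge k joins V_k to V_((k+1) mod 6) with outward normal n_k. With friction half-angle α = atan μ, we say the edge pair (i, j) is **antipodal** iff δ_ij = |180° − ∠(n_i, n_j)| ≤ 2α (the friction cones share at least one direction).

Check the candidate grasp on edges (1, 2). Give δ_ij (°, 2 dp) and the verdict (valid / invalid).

δ = 97.96°, invalid

α = atan 0.25 = 14.04°;  2α = 28.07°
edge 1: e_1 = (-4.20, -3.82);  n_1 = (-0.6728, +0.7398)
edge 2: e_2 = (+1.96, -2.87);  n_2 = (-0.8258, -0.5640)
∠(n_1, n_2) = 82.04°
δ = |180° − 82.04°| = 97.96°
97.96° > 2α = 28.07°  →  invalid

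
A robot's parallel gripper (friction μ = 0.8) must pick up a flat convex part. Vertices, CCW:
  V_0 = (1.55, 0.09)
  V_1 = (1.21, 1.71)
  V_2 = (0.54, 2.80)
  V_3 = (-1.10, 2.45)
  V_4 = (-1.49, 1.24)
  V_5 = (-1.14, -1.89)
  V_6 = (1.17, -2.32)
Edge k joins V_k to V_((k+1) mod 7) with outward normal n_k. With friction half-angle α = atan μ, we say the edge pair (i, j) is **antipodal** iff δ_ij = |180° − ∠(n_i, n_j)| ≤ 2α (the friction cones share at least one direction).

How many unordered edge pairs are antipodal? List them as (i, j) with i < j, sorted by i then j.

count = 10; pairs: (0,3), (0,4), (0,5), (1,3), (1,4), (1,5), (2,5), (2,6), (3,6), (4,6)

α = atan 0.8 = 38.66°;  2α = 77.32°
n_0 = (+0.9787, +0.2054)
n_1 = (+0.8519, +0.5237)
n_2 = (-0.2087, +0.9780)
n_3 = (-0.9518, +0.3068)
n_4 = (-0.9938, -0.1111)
n_5 = (-0.1830, -0.9831)
n_6 = (+0.9878, -0.1558)
  (0,1): δ = 160.27°  ·
  (0,2): δ = 89.81°  ·
  (0,3): δ = 29.72°  ✓
  (0,4): δ = 5.47°  ✓
  (0,5): δ = 67.60°  ✓
  (0,6): δ = 159.19°  ·
  (1,2): δ = 109.53°  ·
  (1,3): δ = 49.44°  ✓
  (1,4): δ = 25.20°  ✓
  (1,5): δ = 47.88°  ✓
  (1,6): δ = 139.46°  ·
  (2,3): δ = 119.91°  ·
  (2,4): δ = 95.67°  ·
  (2,5): δ = 22.59°  ✓
  (2,6): δ = 68.99°  ✓
  (3,4): δ = 155.75°  ·
  (3,5): δ = 82.68°  ·
  (3,6): δ = 8.90°  ✓
  (4,5): δ = 106.93°  ·
  (4,6): δ = 15.34°  ✓
  (5,6): δ = 88.42°  ·
antipodal pairs: 10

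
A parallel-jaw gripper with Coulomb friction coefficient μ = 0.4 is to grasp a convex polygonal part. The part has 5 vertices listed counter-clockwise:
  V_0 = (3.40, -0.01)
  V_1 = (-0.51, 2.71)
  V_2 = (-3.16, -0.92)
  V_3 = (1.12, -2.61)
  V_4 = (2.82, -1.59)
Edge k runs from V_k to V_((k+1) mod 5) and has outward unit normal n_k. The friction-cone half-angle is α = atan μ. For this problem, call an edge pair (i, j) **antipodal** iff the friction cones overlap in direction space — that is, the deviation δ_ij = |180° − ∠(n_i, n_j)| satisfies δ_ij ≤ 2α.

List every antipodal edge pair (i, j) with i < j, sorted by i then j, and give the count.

α = atan 0.4 = 21.80°;  2α = 43.60°
n_0 = (+0.5711, +0.8209)
n_1 = (-0.8077, +0.5896)
n_2 = (-0.3673, -0.9301)
n_3 = (+0.5145, -0.8575)
n_4 = (+0.9387, -0.3446)
  (0,1): δ = 91.31°  ·
  (0,2): δ = 13.28°  ✓
  (0,3): δ = 65.79°  ·
  (0,4): δ = 104.67°  ·
  (1,2): δ = 75.42°  ·
  (1,3): δ = 22.91°  ✓
  (1,4): δ = 15.97°  ✓
  (2,3): δ = 127.49°  ·
  (2,4): δ = 88.61°  ·
  (3,4): δ = 141.12°  ·
antipodal pairs: 3

count = 3; pairs: (0,2), (1,3), (1,4)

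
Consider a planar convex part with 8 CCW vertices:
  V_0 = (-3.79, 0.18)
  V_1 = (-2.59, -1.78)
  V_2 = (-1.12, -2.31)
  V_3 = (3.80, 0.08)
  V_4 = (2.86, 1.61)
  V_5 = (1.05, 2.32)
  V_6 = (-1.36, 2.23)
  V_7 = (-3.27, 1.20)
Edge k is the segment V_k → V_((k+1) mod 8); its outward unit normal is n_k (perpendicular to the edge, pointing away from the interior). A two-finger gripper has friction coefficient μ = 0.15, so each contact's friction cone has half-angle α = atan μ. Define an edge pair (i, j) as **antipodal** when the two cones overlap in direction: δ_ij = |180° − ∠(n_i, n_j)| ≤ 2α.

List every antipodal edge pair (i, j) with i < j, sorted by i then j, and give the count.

α = atan 0.15 = 8.53°;  2α = 17.06°
n_0 = (-0.8529, -0.5222)
n_1 = (-0.3392, -0.9407)
n_2 = (+0.4369, -0.8995)
n_3 = (+0.8520, +0.5235)
n_4 = (+0.3652, +0.9309)
n_5 = (-0.0373, +0.9993)
n_6 = (-0.4746, +0.8802)
n_7 = (-0.8909, +0.4542)
  (0,1): δ = 141.30°  ·
  (0,2): δ = 95.57°  ·
  (0,3): δ = 0.09°  ✓
  (0,4): δ = 37.10°  ·
  (0,5): δ = 60.66°  ·
  (0,6): δ = 86.86°  ·
  (0,7): δ = 121.51°  ·
  (1,2): δ = 134.26°  ·
  (1,3): δ = 38.61°  ·
  (1,4): δ = 1.59°  ✓
  (1,5): δ = 21.97°  ·
  (1,6): δ = 48.16°  ·
  (1,7): δ = 82.81°  ·
  (2,3): δ = 84.34°  ·
  (2,4): δ = 47.33°  ·
  (2,5): δ = 23.77°  ·
  (2,6): δ = 2.43°  ✓
  (2,7): δ = 37.08°  ·
  (3,4): δ = 142.98°  ·
  (3,5): δ = 119.43°  ·
  (3,6): δ = 93.23°  ·
  (3,7): δ = 58.58°  ·
  (4,5): δ = 156.44°  ·
  (4,6): δ = 130.25°  ·
  (4,7): δ = 95.59°  ·
  (5,6): δ = 153.80°  ·
  (5,7): δ = 119.15°  ·
  (6,7): δ = 145.35°  ·
antipodal pairs: 3

count = 3; pairs: (0,3), (1,4), (2,6)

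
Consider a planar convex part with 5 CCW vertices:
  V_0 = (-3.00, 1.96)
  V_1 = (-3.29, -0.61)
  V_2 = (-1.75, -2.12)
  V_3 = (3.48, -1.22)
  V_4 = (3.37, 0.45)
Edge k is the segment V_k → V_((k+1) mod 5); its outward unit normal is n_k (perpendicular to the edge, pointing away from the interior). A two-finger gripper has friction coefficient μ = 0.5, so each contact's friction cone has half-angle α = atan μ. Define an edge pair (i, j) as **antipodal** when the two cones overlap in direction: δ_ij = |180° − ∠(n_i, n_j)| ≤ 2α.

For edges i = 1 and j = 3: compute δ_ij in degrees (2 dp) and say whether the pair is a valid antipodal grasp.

δ = 41.80°, valid

α = atan 0.5 = 26.57°;  2α = 53.13°
edge 1: e_1 = (+1.54, -1.51);  n_1 = (-0.7001, -0.7140)
edge 3: e_3 = (-0.11, +1.67);  n_3 = (+0.9978, +0.0657)
∠(n_1, n_3) = 138.20°
δ = |180° − 138.20°| = 41.80°
41.80° ≤ 2α = 53.13°  →  valid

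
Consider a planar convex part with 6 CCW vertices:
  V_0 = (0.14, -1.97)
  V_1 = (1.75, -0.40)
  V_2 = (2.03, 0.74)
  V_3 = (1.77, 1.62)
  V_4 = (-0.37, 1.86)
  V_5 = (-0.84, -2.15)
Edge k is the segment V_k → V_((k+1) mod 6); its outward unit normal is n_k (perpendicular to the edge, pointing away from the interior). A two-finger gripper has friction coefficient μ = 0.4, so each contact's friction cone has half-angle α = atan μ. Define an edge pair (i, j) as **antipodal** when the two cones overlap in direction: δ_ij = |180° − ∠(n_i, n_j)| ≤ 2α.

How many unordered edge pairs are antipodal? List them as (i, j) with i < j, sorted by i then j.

count = 4; pairs: (0,4), (1,4), (2,4), (3,5)

α = atan 0.4 = 21.80°;  2α = 43.60°
n_0 = (+0.6982, -0.7159)
n_1 = (+0.9711, -0.2385)
n_2 = (+0.9590, +0.2833)
n_3 = (+0.1115, +0.9938)
n_4 = (-0.9932, +0.1164)
n_5 = (+0.1807, -0.9835)
  (0,1): δ = 148.08°  ·
  (0,2): δ = 117.82°  ·
  (0,3): δ = 50.68°  ·
  (0,4): δ = 39.04°  ✓
  (0,5): δ = 146.13°  ·
  (1,2): δ = 149.74°  ·
  (1,3): δ = 82.60°  ·
  (1,4): δ = 7.11°  ✓
  (1,5): δ = 114.21°  ·
  (2,3): δ = 112.86°  ·
  (2,4): δ = 23.14°  ✓
  (2,5): δ = 83.95°  ·
  (3,4): δ = 90.29°  ·
  (3,5): δ = 16.81°  ✓
  (4,5): δ = 72.91°  ·
antipodal pairs: 4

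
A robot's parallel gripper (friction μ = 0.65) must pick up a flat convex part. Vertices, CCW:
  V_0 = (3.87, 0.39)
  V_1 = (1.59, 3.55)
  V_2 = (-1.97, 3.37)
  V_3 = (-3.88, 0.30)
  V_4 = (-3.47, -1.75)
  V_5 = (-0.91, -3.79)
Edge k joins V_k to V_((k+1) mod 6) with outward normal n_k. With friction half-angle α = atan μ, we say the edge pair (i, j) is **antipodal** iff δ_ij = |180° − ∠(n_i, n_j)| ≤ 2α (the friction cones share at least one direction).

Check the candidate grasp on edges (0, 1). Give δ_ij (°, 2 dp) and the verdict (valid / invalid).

α = atan 0.65 = 33.02°;  2α = 66.05°
edge 0: e_0 = (-2.28, +3.16);  n_0 = (+0.8109, +0.5851)
edge 1: e_1 = (-3.56, -0.18);  n_1 = (-0.0505, +0.9987)
∠(n_0, n_1) = 57.08°
δ = |180° − 57.08°| = 122.92°
122.92° > 2α = 66.05°  →  invalid

δ = 122.92°, invalid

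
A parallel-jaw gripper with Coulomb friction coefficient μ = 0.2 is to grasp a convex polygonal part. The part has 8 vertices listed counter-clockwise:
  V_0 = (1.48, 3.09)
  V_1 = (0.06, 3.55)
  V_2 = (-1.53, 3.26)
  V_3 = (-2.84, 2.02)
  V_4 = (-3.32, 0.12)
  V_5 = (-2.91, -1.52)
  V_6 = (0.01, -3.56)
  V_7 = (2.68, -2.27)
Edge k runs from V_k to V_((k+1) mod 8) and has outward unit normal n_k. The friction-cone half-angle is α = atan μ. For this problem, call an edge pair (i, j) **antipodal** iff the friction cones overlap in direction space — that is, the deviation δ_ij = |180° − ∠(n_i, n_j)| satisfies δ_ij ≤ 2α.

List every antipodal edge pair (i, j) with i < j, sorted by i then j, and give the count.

α = atan 0.2 = 11.31°;  2α = 22.62°
n_0 = (+0.3082, +0.9513)
n_1 = (-0.1794, +0.9838)
n_2 = (-0.6874, +0.7262)
n_3 = (-0.9695, +0.2449)
n_4 = (-0.9701, -0.2425)
n_5 = (-0.5727, -0.8198)
n_6 = (+0.4350, -0.9004)
n_7 = (+0.9758, +0.2185)
  (0,1): δ = 151.71°  ·
  (0,2): δ = 118.62°  ·
  (0,3): δ = 86.23°  ·
  (0,4): δ = 58.01°  ·
  (0,5): δ = 16.99°  ✓
  (0,6): δ = 43.74°  ·
  (0,7): δ = 120.57°  ·
  (1,2): δ = 146.91°  ·
  (1,3): δ = 114.51°  ·
  (1,4): δ = 86.30°  ·
  (1,5): δ = 45.28°  ·
  (1,6): δ = 15.45°  ✓
  (1,7): δ = 92.28°  ·
  (2,3): δ = 147.61°  ·
  (2,4): δ = 119.39°  ·
  (2,5): δ = 78.37°  ·
  (2,6): δ = 17.64°  ✓
  (2,7): δ = 59.19°  ·
  (3,4): δ = 151.79°  ·
  (3,5): δ = 110.76°  ·
  (3,6): δ = 50.03°  ·
  (3,7): δ = 26.80°  ·
  (4,5): δ = 138.98°  ·
  (4,6): δ = 78.25°  ·
  (4,7): δ = 1.42°  ✓
  (5,6): δ = 119.27°  ·
  (5,7): δ = 42.44°  ·
  (6,7): δ = 103.17°  ·
antipodal pairs: 4

count = 4; pairs: (0,5), (1,6), (2,6), (4,7)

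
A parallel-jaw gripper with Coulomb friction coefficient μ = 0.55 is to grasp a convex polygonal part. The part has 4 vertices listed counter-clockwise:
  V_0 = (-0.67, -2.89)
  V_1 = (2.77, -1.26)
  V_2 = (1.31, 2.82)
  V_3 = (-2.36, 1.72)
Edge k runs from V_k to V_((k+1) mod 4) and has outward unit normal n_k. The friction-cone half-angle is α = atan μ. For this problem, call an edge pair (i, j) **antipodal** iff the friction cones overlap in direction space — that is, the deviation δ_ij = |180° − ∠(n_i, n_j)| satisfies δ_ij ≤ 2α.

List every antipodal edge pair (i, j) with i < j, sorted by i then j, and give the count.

α = atan 0.55 = 28.81°;  2α = 57.62°
n_0 = (+0.4282, -0.9037)
n_1 = (+0.9415, +0.3369)
n_2 = (-0.2871, +0.9579)
n_3 = (-0.9389, -0.3442)
  (0,1): δ = 95.66°  ·
  (0,2): δ = 8.67°  ✓
  (0,3): δ = 84.78°  ·
  (1,2): δ = 93.00°  ·
  (1,3): δ = 0.44°  ✓
  (2,3): δ = 86.55°  ·
antipodal pairs: 2

count = 2; pairs: (0,2), (1,3)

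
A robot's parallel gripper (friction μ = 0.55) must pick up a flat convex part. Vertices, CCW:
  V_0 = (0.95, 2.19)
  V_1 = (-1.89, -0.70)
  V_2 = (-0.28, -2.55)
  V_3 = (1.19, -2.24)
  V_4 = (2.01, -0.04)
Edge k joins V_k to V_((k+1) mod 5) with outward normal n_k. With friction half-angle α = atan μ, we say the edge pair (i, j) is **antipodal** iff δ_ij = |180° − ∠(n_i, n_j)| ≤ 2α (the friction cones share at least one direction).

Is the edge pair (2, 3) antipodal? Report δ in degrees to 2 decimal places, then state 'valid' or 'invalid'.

α = atan 0.55 = 28.81°;  2α = 57.62°
edge 2: e_2 = (+1.47, +0.31);  n_2 = (+0.2063, -0.9785)
edge 3: e_3 = (+0.82, +2.20);  n_3 = (+0.9370, -0.3493)
∠(n_2, n_3) = 57.65°
δ = |180° − 57.65°| = 122.35°
122.35° > 2α = 57.62°  →  invalid

δ = 122.35°, invalid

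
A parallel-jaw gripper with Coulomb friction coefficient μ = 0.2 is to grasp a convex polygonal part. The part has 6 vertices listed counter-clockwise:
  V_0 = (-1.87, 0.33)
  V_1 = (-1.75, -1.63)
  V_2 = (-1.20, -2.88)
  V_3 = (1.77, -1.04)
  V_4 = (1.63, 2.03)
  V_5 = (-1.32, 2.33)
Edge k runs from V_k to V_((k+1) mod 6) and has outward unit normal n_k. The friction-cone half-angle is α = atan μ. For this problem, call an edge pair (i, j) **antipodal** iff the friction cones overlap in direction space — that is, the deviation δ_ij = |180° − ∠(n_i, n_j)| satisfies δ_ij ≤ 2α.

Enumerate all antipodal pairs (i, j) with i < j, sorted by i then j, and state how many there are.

α = atan 0.2 = 11.31°;  2α = 22.62°
n_0 = (-0.9981, -0.0611)
n_1 = (-0.9153, -0.4027)
n_2 = (+0.5267, -0.8501)
n_3 = (+0.9990, +0.0456)
n_4 = (+0.1012, +0.9949)
n_5 = (-0.9642, +0.2652)
  (0,1): δ = 159.75°  ·
  (0,2): δ = 61.72°  ·
  (0,3): δ = 0.89°  ✓
  (0,4): δ = 80.69°  ·
  (0,5): δ = 161.12°  ·
  (1,2): δ = 81.97°  ·
  (1,3): δ = 21.14°  ✓
  (1,4): δ = 60.44°  ·
  (1,5): δ = 140.87°  ·
  (2,3): δ = 119.17°  ·
  (2,4): δ = 37.59°  ·
  (2,5): δ = 42.84°  ·
  (3,4): δ = 98.42°  ·
  (3,5): δ = 17.99°  ✓
  (4,5): δ = 99.57°  ·
antipodal pairs: 3

count = 3; pairs: (0,3), (1,3), (3,5)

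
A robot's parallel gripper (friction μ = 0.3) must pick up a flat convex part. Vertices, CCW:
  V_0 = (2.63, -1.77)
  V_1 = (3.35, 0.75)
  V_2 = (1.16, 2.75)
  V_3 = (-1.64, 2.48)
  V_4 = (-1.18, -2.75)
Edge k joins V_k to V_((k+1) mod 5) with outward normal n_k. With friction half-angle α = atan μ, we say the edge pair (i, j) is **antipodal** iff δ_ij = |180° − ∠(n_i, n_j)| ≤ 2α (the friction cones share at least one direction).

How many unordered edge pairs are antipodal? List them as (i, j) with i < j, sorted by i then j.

α = atan 0.3 = 16.70°;  2α = 33.40°
n_0 = (+0.9615, -0.2747)
n_1 = (+0.6743, +0.7384)
n_2 = (-0.0960, +0.9954)
n_3 = (-0.9962, -0.0876)
n_4 = (+0.2491, -0.9685)
  (0,1): δ = 116.46°  ·
  (0,2): δ = 68.55°  ·
  (0,3): δ = 20.97°  ✓
  (0,4): δ = 120.37°  ·
  (1,2): δ = 132.09°  ·
  (1,3): δ = 42.57°  ·
  (1,4): δ = 56.83°  ·
  (2,3): δ = 90.48°  ·
  (2,4): δ = 8.92°  ✓
  (3,4): δ = 80.60°  ·
antipodal pairs: 2

count = 2; pairs: (0,3), (2,4)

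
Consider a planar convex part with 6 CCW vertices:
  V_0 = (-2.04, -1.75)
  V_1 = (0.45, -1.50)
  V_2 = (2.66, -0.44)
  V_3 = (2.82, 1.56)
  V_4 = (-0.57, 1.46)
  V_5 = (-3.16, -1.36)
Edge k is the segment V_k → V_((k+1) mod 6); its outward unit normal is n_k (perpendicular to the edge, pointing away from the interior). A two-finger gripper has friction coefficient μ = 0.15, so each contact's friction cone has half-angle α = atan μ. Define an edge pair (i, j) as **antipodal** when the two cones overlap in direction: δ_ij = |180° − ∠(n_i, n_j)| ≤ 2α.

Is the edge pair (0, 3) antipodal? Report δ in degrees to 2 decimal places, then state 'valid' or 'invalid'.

α = atan 0.15 = 8.53°;  2α = 17.06°
edge 0: e_0 = (+2.49, +0.25);  n_0 = (+0.0999, -0.9950)
edge 3: e_3 = (-3.39, -0.10);  n_3 = (-0.0295, +0.9996)
∠(n_0, n_3) = 175.96°
δ = |180° − 175.96°| = 4.04°
4.04° ≤ 2α = 17.06°  →  valid

δ = 4.04°, valid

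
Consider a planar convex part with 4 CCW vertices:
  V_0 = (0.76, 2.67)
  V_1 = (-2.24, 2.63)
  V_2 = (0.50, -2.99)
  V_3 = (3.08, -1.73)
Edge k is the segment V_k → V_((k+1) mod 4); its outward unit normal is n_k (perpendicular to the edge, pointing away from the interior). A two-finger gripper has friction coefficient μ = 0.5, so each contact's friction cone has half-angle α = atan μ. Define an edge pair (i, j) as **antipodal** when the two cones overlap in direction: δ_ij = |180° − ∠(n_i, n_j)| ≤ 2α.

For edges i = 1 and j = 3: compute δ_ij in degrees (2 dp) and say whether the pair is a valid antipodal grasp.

δ = 1.81°, valid

α = atan 0.5 = 26.57°;  2α = 53.13°
edge 1: e_1 = (+2.74, -5.62);  n_1 = (-0.8989, -0.4382)
edge 3: e_3 = (-2.32, +4.40);  n_3 = (+0.8846, +0.4664)
∠(n_1, n_3) = 178.19°
δ = |180° − 178.19°| = 1.81°
1.81° ≤ 2α = 53.13°  →  valid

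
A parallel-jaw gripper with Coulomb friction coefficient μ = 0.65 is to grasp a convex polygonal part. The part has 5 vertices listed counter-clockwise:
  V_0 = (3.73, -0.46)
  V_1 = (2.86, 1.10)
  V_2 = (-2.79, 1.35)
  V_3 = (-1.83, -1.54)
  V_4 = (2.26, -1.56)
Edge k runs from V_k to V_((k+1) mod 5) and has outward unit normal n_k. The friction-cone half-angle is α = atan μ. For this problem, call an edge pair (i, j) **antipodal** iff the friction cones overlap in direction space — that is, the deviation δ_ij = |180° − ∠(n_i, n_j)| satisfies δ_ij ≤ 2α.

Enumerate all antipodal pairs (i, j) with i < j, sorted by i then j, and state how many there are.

count = 4; pairs: (0,2), (0,3), (1,3), (1,4)

α = atan 0.65 = 33.02°;  2α = 66.05°
n_0 = (+0.8734, +0.4871)
n_1 = (+0.0442, +0.9990)
n_2 = (-0.9490, -0.3152)
n_3 = (-0.0049, -1.0000)
n_4 = (+0.5991, -0.8007)
  (0,1): δ = 121.68°  ·
  (0,2): δ = 10.77°  ✓
  (0,3): δ = 60.57°  ✓
  (0,4): δ = 97.66°  ·
  (1,2): δ = 69.09°  ·
  (1,3): δ = 2.25°  ✓
  (1,4): δ = 39.34°  ✓
  (2,3): δ = 108.66°  ·
  (2,4): δ = 71.57°  ·
  (3,4): δ = 142.91°  ·
antipodal pairs: 4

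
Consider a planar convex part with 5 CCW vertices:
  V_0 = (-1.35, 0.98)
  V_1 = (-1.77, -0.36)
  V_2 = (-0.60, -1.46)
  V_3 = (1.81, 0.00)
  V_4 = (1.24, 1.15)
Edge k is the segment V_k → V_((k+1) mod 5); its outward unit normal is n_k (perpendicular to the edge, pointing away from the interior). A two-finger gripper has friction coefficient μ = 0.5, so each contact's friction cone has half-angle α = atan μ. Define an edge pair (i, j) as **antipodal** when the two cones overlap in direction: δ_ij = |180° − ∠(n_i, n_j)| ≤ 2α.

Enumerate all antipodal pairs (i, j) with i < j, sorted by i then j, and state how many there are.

α = atan 0.5 = 26.57°;  2α = 53.13°
n_0 = (-0.9542, +0.2991)
n_1 = (-0.6850, -0.7286)
n_2 = (+0.5181, -0.8553)
n_3 = (+0.8960, +0.4441)
n_4 = (-0.0655, +0.9979)
  (0,1): δ = 115.83°  ·
  (0,2): δ = 41.39°  ✓
  (0,3): δ = 43.77°  ✓
  (0,4): δ = 111.16°  ·
  (1,2): δ = 105.56°  ·
  (1,3): δ = 20.40°  ✓
  (1,4): δ = 46.99°  ✓
  (2,3): δ = 94.84°  ·
  (2,4): δ = 27.45°  ✓
  (3,4): δ = 112.61°  ·
antipodal pairs: 5

count = 5; pairs: (0,2), (0,3), (1,3), (1,4), (2,4)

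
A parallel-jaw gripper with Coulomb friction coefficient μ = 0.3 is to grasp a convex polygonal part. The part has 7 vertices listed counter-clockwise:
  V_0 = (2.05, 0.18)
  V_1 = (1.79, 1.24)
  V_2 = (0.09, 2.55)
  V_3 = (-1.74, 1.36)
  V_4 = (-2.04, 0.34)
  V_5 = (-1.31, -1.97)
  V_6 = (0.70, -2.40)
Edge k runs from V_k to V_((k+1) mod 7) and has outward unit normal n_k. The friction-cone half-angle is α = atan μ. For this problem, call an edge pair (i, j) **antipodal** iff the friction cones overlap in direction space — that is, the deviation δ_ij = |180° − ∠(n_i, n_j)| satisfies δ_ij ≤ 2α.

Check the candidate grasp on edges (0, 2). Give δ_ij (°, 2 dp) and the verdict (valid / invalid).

α = atan 0.3 = 16.70°;  2α = 33.40°
edge 0: e_0 = (-0.26, +1.06);  n_0 = (+0.9712, +0.2382)
edge 2: e_2 = (-1.83, -1.19);  n_2 = (-0.5451, +0.8383)
∠(n_0, n_2) = 109.25°
δ = |180° − 109.25°| = 70.75°
70.75° > 2α = 33.40°  →  invalid

δ = 70.75°, invalid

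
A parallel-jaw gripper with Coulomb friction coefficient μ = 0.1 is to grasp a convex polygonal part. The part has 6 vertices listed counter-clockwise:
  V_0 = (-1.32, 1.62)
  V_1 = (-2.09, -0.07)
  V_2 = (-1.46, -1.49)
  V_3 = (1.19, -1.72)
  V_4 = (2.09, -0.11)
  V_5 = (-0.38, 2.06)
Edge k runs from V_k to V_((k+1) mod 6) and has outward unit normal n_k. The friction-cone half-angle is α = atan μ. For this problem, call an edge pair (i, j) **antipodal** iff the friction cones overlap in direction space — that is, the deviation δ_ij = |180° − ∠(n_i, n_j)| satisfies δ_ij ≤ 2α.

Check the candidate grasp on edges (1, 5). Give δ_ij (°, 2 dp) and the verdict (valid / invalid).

δ = 91.16°, invalid

α = atan 0.1 = 5.71°;  2α = 11.42°
edge 1: e_1 = (+0.63, -1.42);  n_1 = (-0.9141, -0.4055)
edge 5: e_5 = (-0.94, -0.44);  n_5 = (-0.4239, +0.9057)
∠(n_1, n_5) = 88.84°
δ = |180° − 88.84°| = 91.16°
91.16° > 2α = 11.42°  →  invalid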